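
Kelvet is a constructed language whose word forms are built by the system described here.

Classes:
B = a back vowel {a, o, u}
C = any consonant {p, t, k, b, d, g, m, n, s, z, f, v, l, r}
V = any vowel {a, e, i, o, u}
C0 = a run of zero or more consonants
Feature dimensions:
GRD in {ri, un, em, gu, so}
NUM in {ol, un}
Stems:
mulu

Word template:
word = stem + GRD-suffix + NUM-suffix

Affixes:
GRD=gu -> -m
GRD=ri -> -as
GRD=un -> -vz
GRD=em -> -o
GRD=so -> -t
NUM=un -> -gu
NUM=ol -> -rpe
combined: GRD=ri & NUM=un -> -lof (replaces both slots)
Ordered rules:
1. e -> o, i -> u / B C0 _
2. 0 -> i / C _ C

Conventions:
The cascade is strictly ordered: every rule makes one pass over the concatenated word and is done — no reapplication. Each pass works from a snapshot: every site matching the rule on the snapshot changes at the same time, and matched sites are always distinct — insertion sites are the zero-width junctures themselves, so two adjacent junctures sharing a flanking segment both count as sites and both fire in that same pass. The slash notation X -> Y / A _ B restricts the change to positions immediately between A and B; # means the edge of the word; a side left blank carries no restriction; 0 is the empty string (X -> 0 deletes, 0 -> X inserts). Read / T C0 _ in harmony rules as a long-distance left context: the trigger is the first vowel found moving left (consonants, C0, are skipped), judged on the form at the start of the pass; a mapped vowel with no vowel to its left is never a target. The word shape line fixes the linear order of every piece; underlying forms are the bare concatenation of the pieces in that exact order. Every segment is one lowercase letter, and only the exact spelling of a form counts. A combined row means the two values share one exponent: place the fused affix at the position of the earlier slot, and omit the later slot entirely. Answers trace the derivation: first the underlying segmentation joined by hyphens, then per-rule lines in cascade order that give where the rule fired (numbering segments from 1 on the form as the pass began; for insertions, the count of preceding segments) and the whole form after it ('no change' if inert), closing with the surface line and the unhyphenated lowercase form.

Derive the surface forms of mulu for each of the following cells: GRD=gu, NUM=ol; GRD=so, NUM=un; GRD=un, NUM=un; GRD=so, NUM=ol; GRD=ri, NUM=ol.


cell GRD=gu, NUM=ol:
underlying: mulu-m-rpe
1. e -> o, i -> u / B C0 _: fires at position(s) 8: mulumrpo
2. 0 -> i / C _ C: inserts after position(s) 5, 6: mulumiripo
surface: mulumiripo

cell GRD=so, NUM=un:
underlying: mulu-t-gu
1. e -> o, i -> u / B C0 _: no change
2. 0 -> i / C _ C: inserts after position(s) 5: mulutigu
surface: mulutigu

cell GRD=un, NUM=un:
underlying: mulu-vz-gu
1. e -> o, i -> u / B C0 _: no change
2. 0 -> i / C _ C: inserts after position(s) 5, 6: muluvizigu
surface: muluvizigu

cell GRD=so, NUM=ol:
underlying: mulu-t-rpe
1. e -> o, i -> u / B C0 _: fires at position(s) 8: mulutrpo
2. 0 -> i / C _ C: inserts after position(s) 5, 6: mulutiripo
surface: mulutiripo

cell GRD=ri, NUM=ol:
underlying: mulu-as-rpe
1. e -> o, i -> u / B C0 _: fires at position(s) 9: muluasrpo
2. 0 -> i / C _ C: inserts after position(s) 6, 7: muluasiripo
surface: muluasiripo


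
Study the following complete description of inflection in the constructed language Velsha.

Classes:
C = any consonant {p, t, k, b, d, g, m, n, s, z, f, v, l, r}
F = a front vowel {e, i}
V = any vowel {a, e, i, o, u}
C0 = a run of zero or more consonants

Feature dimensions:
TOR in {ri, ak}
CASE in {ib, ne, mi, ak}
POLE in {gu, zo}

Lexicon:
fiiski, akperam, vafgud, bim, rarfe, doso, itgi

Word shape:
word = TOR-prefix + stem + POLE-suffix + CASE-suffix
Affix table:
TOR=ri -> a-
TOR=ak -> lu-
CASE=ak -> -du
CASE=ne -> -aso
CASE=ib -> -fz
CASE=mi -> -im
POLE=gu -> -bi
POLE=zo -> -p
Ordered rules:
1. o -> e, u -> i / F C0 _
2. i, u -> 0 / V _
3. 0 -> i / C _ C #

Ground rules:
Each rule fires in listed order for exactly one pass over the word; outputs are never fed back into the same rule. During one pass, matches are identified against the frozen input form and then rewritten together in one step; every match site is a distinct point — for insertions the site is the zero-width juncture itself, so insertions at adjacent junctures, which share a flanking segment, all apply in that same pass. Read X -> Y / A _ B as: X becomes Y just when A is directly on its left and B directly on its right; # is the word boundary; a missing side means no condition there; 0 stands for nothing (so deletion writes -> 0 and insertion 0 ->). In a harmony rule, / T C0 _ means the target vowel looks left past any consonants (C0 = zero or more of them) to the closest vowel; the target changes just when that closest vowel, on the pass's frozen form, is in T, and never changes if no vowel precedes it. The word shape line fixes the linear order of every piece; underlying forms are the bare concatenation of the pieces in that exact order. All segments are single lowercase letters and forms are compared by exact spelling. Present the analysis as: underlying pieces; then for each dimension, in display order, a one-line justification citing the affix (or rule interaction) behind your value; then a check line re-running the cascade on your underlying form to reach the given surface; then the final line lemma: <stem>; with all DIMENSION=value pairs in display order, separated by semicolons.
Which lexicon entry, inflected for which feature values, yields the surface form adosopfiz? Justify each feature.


underlying: a-doso-p-fz
TOR=ri - signalled by the affix a-
CASE=ib - signalled by the affix -fz
POLE=zo - signalled by the affix -p
check: adosopfz -> adosopfz -> adosopfz -> adosopfiz
lemma: doso; TOR=ri; CASE=ib; POLE=zo


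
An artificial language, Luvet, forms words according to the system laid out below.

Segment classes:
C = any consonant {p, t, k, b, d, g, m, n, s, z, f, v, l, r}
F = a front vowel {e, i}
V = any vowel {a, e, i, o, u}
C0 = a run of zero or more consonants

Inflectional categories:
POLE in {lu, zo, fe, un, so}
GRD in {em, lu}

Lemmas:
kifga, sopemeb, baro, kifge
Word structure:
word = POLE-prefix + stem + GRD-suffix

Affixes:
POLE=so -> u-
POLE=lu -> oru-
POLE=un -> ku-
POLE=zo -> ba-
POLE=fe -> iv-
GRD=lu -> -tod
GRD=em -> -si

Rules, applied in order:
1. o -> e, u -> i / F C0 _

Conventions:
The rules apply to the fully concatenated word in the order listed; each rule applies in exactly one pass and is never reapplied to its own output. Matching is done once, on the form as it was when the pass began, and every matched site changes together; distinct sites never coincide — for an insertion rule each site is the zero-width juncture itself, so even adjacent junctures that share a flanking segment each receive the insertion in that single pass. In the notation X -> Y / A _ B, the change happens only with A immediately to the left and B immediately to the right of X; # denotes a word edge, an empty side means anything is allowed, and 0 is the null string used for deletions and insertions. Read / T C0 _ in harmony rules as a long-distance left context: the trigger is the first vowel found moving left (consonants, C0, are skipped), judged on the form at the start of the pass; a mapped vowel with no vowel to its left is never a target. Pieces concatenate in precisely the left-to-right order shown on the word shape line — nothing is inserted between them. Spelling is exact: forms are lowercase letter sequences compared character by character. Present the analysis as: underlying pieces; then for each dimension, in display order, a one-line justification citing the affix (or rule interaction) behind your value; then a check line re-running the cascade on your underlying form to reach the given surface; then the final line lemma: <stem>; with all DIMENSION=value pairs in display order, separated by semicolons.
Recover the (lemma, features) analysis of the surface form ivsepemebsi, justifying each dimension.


underlying: iv-sopemeb-si
POLE=fe - signalled by the affix iv-
GRD=em - signalled by the affix -si
check: ivsopemebsi -> ivsepemebsi
lemma: sopemeb; POLE=fe; GRD=em


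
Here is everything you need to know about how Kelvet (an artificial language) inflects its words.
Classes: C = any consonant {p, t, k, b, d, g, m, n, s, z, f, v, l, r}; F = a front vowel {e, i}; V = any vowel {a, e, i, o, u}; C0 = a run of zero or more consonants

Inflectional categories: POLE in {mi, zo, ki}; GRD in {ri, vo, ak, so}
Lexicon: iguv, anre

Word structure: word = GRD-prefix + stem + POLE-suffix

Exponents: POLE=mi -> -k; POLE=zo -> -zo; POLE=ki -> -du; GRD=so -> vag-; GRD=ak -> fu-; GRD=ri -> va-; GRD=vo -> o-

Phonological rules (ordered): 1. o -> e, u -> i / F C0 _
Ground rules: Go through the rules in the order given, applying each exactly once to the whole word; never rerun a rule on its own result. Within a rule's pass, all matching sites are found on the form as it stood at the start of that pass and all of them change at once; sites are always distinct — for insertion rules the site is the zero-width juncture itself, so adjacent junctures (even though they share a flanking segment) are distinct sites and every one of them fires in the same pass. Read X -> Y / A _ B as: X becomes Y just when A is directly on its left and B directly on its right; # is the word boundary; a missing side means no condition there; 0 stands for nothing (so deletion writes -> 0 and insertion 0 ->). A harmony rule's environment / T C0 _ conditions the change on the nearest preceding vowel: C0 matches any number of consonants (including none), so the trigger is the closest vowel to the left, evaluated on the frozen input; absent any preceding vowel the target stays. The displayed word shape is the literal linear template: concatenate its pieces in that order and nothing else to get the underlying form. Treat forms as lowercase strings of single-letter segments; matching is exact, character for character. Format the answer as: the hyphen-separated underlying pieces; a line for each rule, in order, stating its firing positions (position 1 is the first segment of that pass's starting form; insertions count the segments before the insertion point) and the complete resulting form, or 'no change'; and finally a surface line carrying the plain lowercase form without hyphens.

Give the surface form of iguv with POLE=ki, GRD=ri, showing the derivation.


underlying: va-iguv-du
1. o -> e, u -> i / F C0 _: fires at position(s) 5: vaigivdu
surface: vaigivdu


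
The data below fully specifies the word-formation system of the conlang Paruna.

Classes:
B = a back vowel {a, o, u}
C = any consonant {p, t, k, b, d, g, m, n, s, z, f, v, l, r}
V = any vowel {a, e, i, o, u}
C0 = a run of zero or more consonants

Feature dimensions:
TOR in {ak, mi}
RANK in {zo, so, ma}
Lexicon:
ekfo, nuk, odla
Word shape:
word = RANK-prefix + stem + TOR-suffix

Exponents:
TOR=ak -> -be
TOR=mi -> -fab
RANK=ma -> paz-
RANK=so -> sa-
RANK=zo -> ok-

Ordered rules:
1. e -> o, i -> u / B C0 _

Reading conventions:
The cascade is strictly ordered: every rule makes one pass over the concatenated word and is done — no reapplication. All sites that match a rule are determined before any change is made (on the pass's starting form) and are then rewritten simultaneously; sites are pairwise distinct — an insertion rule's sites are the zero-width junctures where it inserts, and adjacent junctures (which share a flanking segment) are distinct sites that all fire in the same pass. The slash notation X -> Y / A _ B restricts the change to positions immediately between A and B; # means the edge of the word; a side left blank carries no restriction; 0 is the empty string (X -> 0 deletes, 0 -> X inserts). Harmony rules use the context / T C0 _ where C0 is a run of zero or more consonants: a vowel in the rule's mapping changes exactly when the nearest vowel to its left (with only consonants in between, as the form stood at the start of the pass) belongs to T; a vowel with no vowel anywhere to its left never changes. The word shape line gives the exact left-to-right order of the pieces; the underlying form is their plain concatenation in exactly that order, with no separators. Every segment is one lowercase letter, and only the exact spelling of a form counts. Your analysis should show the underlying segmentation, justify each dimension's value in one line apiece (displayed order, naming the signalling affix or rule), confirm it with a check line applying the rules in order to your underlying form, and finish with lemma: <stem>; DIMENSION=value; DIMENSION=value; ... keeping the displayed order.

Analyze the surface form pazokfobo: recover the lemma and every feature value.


underlying: paz-ekfo-be
TOR=ak - signalled by the affix -be
RANK=ma - signalled by the affix paz-
check: pazekfobe -> pazokfobo
lemma: ekfo; TOR=ak; RANK=ma


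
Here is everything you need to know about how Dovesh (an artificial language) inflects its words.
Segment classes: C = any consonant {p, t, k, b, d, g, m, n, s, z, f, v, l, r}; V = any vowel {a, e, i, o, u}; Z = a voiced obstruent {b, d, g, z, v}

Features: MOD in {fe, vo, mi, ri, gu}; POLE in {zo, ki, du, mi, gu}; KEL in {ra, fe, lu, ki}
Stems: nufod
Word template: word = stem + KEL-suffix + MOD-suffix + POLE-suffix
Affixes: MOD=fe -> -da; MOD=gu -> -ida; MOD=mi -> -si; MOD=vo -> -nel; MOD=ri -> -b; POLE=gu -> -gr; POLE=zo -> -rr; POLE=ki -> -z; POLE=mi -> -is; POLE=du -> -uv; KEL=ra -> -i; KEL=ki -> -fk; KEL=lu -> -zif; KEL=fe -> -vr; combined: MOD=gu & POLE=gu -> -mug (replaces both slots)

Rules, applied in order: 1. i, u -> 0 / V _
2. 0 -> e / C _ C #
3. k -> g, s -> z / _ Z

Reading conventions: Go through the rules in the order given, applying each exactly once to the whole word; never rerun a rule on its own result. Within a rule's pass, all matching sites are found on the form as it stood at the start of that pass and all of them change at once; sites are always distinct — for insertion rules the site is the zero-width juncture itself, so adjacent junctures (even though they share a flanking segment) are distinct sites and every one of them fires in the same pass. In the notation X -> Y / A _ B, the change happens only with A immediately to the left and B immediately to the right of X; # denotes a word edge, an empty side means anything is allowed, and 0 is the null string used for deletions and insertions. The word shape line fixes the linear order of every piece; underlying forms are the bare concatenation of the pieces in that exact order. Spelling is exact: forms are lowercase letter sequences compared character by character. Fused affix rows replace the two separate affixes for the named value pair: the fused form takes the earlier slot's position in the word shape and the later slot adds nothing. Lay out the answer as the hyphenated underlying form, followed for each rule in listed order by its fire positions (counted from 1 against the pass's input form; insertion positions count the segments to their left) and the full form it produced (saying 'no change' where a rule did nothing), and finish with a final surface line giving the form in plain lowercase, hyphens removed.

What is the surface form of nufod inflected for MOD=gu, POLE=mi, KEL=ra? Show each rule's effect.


underlying: nufod-i-ida-is
1. i, u -> 0 / V _: fires at position(s) 7, 10: nufodidas
2. 0 -> e / C _ C #: no change
3. k -> g, s -> z / _ Z: no change
surface: nufodidas


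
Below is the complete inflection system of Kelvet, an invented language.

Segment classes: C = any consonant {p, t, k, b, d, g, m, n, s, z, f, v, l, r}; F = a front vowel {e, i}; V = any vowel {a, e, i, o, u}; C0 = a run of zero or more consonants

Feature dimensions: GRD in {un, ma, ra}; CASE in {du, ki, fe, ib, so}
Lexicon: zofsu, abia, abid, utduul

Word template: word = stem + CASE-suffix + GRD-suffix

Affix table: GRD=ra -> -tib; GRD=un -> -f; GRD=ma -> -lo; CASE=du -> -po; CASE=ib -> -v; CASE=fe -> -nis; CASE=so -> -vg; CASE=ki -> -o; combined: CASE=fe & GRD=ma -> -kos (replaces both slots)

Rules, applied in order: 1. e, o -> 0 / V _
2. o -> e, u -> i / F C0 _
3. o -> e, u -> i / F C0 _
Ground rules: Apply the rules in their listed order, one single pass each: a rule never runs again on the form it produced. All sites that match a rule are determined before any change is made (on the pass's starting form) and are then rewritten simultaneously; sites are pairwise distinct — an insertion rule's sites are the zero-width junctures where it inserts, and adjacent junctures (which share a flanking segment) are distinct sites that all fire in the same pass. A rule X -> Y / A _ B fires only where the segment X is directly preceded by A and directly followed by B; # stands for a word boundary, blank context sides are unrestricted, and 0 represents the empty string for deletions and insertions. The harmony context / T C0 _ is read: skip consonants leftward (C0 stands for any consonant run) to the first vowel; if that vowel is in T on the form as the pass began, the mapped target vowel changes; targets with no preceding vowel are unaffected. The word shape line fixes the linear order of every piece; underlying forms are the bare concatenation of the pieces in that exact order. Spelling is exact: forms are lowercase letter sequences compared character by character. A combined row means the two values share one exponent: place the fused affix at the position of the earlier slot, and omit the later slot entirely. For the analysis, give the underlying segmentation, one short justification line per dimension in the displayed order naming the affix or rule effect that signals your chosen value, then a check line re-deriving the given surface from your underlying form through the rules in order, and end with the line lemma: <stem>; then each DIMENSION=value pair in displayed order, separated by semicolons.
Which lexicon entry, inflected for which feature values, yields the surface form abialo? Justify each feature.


underlying: abia-o-lo
GRD=ma - signalled by the affix -lo
CASE=ki - signalled by the affix -o
check: abiaolo -> abialo -> abialo -> abialo
lemma: abia; GRD=ma; CASE=ki


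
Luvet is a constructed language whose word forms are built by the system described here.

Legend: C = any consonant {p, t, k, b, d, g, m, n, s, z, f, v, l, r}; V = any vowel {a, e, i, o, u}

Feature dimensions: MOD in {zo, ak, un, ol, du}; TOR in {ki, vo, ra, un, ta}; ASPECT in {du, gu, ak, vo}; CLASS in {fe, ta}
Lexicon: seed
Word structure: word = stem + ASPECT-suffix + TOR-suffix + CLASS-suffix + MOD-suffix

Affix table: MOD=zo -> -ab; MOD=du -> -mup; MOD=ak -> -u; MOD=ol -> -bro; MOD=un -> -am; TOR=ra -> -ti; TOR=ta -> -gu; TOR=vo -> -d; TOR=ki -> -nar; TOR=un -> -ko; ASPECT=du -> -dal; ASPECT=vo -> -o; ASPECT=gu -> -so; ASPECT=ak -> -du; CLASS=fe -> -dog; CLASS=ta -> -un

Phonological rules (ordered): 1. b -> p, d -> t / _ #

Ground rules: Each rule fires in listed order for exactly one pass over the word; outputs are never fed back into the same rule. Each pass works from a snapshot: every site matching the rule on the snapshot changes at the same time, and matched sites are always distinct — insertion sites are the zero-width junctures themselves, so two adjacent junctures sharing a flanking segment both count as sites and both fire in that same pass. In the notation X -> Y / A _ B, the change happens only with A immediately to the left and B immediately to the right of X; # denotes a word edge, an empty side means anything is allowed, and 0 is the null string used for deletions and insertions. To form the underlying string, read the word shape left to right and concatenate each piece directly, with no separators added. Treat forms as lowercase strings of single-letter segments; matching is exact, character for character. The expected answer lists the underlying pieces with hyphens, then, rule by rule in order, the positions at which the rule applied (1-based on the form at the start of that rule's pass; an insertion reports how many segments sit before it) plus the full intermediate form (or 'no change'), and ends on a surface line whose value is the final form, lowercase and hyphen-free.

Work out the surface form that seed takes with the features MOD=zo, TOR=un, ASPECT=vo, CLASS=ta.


underlying: seed-o-ko-un-ab
1. b -> p, d -> t / _ #: fires at position(s) 11: seedokounap
surface: seedokounap


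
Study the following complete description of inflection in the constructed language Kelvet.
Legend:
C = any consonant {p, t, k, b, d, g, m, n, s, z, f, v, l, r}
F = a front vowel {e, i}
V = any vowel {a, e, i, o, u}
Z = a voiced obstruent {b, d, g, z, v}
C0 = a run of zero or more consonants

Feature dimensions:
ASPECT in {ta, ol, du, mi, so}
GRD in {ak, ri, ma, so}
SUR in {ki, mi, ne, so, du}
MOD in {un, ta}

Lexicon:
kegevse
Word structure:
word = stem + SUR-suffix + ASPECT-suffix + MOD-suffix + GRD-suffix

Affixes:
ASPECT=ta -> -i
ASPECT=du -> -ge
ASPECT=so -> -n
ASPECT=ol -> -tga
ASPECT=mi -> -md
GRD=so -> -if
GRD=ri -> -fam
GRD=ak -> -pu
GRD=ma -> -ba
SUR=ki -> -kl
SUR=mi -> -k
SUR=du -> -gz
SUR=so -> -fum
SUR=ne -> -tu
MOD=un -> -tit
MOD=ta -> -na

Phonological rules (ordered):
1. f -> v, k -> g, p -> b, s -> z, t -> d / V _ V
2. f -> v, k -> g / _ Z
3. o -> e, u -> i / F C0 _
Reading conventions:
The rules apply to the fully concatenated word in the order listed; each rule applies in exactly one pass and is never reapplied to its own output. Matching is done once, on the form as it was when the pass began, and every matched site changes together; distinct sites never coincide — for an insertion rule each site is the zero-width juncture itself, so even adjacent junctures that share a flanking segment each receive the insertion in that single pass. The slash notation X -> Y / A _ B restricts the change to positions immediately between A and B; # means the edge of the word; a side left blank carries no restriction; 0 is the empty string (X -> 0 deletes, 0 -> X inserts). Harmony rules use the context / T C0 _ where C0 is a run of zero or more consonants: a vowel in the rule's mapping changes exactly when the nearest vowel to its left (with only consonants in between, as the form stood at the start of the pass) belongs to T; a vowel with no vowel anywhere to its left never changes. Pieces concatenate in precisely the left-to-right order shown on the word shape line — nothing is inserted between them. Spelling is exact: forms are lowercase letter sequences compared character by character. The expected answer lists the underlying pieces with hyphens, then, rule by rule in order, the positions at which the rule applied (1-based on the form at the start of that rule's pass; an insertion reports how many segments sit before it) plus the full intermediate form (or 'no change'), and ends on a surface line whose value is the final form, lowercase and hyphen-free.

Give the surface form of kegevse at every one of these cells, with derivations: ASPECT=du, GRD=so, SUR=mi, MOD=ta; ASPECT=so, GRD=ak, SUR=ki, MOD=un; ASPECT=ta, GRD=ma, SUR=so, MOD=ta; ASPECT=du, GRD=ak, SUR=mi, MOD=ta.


cell ASPECT=du, GRD=so, SUR=mi, MOD=ta:
underlying: kegevse-k-ge-na-if
1. f -> v, k -> g, p -> b, s -> z, t -> d / V _ V: no change
2. f -> v, k -> g / _ Z: fires at position(s) 8: kegevseggenaif
3. o -> e, u -> i / F C0 _: no change
surface: kegevseggenaif

cell ASPECT=so, GRD=ak, SUR=ki, MOD=un:
underlying: kegevse-kl-n-tit-pu
1. f -> v, k -> g, p -> b, s -> z, t -> d / V _ V: no change
2. f -> v, k -> g / _ Z: no change
3. o -> e, u -> i / F C0 _: fires at position(s) 15: kegevseklntitpi
surface: kegevseklntitpi

cell ASPECT=ta, GRD=ma, SUR=so, MOD=ta:
underlying: kegevse-fum-i-na-ba
1. f -> v, k -> g, p -> b, s -> z, t -> d / V _ V: fires at position(s) 8: kegevsevuminaba
2. f -> v, k -> g / _ Z: no change
3. o -> e, u -> i / F C0 _: fires at position(s) 9: kegevseviminaba
surface: kegevseviminaba

cell ASPECT=du, GRD=ak, SUR=mi, MOD=ta:
underlying: kegevse-k-ge-na-pu
1. f -> v, k -> g, p -> b, s -> z, t -> d / V _ V: fires at position(s) 13: kegevsekgenabu
2. f -> v, k -> g / _ Z: fires at position(s) 8: kegevseggenabu
3. o -> e, u -> i / F C0 _: no change
surface: kegevseggenabu


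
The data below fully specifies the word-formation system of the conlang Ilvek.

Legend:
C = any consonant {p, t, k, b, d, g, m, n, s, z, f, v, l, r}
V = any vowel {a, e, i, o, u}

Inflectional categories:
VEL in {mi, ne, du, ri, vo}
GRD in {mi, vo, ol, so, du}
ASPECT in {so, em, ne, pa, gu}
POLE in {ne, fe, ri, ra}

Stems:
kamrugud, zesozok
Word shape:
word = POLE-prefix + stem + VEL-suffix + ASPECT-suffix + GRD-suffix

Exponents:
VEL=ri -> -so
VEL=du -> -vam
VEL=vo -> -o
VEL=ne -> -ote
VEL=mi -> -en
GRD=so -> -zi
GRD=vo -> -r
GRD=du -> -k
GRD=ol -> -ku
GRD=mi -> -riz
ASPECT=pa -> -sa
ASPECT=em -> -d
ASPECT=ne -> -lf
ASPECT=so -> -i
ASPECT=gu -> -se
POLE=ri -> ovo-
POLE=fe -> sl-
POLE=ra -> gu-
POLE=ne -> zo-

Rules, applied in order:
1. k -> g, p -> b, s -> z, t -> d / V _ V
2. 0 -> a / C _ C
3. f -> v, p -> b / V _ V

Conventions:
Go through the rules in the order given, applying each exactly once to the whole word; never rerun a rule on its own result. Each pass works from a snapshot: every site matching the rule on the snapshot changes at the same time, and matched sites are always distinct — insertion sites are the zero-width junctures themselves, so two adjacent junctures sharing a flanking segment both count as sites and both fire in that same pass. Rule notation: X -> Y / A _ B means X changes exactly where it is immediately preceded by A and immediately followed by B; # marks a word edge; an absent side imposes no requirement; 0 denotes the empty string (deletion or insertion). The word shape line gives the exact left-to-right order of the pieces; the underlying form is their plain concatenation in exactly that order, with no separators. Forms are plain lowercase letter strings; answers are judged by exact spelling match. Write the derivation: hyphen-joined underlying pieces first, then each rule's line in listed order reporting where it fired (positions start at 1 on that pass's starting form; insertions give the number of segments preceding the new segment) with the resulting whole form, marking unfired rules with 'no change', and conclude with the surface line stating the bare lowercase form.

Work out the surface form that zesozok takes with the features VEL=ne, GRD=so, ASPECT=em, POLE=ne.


underlying: zo-zesozok-ote-d-zi
1. k -> g, p -> b, s -> z, t -> d / V _ V: fires at position(s) 5, 9, 11: zozezozogodedzi
2. 0 -> a / C _ C: inserts after position(s) 13: zozezozogodedazi
3. f -> v, p -> b / V _ V: no change
surface: zozezozogodedazi


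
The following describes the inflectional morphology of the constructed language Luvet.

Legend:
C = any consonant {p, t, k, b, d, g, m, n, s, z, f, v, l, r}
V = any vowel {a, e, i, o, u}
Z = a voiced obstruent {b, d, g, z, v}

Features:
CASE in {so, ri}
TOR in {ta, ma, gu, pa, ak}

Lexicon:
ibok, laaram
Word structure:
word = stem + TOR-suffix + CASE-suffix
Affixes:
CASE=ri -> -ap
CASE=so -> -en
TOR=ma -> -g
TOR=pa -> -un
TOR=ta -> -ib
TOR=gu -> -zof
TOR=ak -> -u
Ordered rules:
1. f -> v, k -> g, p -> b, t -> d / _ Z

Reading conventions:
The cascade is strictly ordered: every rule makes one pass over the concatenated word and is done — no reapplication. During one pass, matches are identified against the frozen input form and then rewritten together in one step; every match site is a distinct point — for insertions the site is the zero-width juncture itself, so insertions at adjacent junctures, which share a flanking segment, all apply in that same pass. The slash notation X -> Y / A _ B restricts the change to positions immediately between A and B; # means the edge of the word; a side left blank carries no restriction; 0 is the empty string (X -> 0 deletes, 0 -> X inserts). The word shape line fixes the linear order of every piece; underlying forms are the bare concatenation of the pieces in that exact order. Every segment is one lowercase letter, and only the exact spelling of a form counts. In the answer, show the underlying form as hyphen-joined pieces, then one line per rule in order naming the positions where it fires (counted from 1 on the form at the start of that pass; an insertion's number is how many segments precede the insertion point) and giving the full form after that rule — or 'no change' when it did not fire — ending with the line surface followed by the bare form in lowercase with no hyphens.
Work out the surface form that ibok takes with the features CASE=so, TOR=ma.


underlying: ibok-g-en
1. f -> v, k -> g, p -> b, t -> d / _ Z: fires at position(s) 4: iboggen
surface: iboggen


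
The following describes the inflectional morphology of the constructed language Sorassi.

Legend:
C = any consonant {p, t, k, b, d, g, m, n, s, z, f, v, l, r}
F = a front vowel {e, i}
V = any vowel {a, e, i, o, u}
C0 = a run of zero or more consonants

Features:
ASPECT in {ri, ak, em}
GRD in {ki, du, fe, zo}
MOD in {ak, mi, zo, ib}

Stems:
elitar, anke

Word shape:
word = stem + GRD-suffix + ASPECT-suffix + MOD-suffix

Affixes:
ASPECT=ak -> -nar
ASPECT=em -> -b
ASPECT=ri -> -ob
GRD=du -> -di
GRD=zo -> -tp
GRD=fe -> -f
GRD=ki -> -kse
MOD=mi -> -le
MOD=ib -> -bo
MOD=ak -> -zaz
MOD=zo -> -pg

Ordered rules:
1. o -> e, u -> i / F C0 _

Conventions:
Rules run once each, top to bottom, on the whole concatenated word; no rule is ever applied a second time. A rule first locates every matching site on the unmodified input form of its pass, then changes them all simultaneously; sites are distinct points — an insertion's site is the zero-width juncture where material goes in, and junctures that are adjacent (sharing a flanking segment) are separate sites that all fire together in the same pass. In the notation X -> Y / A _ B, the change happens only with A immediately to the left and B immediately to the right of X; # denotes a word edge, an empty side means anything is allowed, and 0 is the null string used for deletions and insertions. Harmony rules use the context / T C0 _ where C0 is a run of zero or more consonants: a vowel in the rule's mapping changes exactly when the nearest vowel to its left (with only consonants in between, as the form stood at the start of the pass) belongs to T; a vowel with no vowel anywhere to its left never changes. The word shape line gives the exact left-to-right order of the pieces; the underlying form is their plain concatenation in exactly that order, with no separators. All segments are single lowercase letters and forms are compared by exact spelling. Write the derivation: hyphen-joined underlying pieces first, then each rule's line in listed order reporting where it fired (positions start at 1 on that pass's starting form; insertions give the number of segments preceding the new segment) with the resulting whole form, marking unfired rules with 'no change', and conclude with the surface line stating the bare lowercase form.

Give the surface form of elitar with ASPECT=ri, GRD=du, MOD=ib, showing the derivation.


underlying: elitar-di-ob-bo
1. o -> e, u -> i / F C0 _: fires at position(s) 9: elitardiebbo
surface: elitardiebbo


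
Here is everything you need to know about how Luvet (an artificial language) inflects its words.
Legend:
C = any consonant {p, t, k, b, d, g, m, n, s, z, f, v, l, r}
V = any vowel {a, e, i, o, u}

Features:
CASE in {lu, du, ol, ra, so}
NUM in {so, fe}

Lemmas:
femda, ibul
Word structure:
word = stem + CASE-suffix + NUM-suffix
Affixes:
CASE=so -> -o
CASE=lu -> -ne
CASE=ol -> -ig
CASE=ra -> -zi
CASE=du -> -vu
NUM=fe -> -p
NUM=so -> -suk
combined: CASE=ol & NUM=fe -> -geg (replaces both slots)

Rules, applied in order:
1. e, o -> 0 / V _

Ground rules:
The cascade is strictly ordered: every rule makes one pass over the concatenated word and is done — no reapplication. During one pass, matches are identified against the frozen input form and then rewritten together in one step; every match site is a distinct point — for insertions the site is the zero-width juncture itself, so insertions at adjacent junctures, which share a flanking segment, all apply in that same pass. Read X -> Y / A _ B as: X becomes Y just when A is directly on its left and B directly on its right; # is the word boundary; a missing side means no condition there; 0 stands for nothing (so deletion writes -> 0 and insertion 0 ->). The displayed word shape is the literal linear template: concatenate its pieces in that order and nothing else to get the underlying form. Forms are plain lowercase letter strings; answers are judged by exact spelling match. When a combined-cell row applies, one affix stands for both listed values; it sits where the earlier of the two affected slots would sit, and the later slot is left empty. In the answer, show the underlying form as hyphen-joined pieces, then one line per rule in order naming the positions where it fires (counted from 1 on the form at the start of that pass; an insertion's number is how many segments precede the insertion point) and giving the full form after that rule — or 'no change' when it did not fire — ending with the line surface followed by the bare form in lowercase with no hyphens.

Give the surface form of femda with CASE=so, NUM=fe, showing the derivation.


underlying: femda-o-p
1. e, o -> 0 / V _: fires at position(s) 6: femdap
surface: femdap


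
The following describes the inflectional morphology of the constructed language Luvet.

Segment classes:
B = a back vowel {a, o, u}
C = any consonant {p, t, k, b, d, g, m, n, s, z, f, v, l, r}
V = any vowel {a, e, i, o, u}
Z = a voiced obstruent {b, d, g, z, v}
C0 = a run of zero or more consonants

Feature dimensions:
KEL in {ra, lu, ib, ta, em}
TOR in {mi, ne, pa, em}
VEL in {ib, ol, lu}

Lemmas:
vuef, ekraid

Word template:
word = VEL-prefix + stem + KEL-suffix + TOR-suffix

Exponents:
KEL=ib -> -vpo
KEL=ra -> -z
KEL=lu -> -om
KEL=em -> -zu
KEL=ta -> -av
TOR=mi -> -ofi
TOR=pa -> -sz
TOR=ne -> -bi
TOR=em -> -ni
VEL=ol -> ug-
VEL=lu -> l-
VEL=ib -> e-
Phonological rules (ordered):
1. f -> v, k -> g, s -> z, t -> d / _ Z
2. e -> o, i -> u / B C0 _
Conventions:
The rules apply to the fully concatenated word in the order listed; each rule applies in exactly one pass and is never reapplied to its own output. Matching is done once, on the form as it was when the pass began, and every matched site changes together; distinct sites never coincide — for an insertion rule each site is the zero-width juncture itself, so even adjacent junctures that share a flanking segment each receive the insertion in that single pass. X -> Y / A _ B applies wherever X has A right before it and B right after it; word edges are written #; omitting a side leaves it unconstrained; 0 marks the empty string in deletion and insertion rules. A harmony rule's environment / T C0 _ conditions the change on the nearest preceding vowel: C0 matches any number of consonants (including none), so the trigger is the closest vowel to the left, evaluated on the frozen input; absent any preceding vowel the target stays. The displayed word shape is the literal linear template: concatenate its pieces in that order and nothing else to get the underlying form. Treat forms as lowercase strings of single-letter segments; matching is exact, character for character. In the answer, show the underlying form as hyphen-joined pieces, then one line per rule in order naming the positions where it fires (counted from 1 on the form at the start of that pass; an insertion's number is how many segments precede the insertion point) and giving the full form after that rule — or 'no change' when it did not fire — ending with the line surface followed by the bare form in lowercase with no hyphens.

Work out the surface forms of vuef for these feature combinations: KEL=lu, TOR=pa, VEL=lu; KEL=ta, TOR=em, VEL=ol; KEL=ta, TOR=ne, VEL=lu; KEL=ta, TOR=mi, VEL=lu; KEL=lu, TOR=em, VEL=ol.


cell KEL=lu, TOR=pa, VEL=lu:
underlying: l-vuef-om-sz
1. f -> v, k -> g, s -> z, t -> d / _ Z: fires at position(s) 8: lvuefomzz
2. e -> o, i -> u / B C0 _: fires at position(s) 4: lvuofomzz
surface: lvuofomzz

cell KEL=ta, TOR=em, VEL=ol:
underlying: ug-vuef-av-ni
1. f -> v, k -> g, s -> z, t -> d / _ Z: no change
2. e -> o, i -> u / B C0 _: fires at position(s) 5, 10: ugvuofavnu
surface: ugvuofavnu

cell KEL=ta, TOR=ne, VEL=lu:
underlying: l-vuef-av-bi
1. f -> v, k -> g, s -> z, t -> d / _ Z: no change
2. e -> o, i -> u / B C0 _: fires at position(s) 4, 9: lvuofavbu
surface: lvuofavbu

cell KEL=ta, TOR=mi, VEL=lu:
underlying: l-vuef-av-ofi
1. f -> v, k -> g, s -> z, t -> d / _ Z: no change
2. e -> o, i -> u / B C0 _: fires at position(s) 4, 10: lvuofavofu
surface: lvuofavofu

cell KEL=lu, TOR=em, VEL=ol:
underlying: ug-vuef-om-ni
1. f -> v, k -> g, s -> z, t -> d / _ Z: no change
2. e -> o, i -> u / B C0 _: fires at position(s) 5, 10: ugvuofomnu
surface: ugvuofomnu


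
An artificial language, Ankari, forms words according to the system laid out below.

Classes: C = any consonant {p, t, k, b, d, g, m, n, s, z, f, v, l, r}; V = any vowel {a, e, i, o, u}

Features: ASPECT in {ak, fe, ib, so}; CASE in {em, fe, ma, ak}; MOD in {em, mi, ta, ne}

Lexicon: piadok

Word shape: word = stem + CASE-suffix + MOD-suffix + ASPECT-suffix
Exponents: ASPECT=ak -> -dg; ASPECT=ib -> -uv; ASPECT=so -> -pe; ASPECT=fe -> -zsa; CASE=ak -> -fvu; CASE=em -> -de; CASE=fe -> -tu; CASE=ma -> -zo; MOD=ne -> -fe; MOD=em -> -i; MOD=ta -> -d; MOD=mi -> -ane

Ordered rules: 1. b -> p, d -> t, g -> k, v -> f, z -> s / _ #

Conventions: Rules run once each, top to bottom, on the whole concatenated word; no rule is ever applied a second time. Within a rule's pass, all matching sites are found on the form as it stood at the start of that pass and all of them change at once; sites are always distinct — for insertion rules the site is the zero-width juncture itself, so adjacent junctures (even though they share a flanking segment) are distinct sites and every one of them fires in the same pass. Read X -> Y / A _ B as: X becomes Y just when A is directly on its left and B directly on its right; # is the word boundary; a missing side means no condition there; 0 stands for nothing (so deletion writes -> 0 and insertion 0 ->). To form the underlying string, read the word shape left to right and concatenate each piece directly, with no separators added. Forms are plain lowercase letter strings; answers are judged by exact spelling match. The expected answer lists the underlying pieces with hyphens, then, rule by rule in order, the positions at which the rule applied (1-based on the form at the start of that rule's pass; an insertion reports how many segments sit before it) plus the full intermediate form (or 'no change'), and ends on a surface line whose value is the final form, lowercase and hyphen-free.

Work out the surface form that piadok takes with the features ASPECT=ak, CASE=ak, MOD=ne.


underlying: piadok-fvu-fe-dg
1. b -> p, d -> t, g -> k, v -> f, z -> s / _ #: fires at position(s) 13: piadokfvufedk
surface: piadokfvufedk


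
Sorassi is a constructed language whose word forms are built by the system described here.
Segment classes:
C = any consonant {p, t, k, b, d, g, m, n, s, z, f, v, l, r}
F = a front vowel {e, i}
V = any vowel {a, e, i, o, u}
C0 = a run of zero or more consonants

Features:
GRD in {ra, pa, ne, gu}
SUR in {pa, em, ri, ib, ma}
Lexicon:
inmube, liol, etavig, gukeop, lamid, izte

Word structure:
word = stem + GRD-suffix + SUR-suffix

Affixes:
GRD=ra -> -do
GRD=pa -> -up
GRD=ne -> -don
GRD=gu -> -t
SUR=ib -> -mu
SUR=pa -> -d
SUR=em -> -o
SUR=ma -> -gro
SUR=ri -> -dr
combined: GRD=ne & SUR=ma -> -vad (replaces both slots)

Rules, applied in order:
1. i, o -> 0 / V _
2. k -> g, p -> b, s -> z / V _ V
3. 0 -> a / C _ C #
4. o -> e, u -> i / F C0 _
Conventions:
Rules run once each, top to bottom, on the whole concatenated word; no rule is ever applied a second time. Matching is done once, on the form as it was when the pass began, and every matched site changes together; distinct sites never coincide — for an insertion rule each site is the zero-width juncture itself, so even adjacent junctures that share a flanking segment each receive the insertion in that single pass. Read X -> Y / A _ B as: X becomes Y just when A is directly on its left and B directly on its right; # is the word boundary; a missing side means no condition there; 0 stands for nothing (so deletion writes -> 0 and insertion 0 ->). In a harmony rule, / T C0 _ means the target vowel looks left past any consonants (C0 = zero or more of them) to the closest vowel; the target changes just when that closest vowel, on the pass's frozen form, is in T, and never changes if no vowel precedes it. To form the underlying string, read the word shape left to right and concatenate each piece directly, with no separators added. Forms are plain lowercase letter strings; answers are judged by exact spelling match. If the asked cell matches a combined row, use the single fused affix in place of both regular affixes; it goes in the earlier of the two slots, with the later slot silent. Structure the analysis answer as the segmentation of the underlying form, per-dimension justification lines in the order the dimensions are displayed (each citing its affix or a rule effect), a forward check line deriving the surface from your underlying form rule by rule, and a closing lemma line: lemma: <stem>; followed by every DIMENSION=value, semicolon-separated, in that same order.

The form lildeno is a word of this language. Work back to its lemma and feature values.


underlying: liol-don-o
GRD=ne - signalled by the affix -don
SUR=em - signalled by the affix -o
check: lioldono -> lildono -> lildono -> lildono -> lildeno
lemma: liol; GRD=ne; SUR=em
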